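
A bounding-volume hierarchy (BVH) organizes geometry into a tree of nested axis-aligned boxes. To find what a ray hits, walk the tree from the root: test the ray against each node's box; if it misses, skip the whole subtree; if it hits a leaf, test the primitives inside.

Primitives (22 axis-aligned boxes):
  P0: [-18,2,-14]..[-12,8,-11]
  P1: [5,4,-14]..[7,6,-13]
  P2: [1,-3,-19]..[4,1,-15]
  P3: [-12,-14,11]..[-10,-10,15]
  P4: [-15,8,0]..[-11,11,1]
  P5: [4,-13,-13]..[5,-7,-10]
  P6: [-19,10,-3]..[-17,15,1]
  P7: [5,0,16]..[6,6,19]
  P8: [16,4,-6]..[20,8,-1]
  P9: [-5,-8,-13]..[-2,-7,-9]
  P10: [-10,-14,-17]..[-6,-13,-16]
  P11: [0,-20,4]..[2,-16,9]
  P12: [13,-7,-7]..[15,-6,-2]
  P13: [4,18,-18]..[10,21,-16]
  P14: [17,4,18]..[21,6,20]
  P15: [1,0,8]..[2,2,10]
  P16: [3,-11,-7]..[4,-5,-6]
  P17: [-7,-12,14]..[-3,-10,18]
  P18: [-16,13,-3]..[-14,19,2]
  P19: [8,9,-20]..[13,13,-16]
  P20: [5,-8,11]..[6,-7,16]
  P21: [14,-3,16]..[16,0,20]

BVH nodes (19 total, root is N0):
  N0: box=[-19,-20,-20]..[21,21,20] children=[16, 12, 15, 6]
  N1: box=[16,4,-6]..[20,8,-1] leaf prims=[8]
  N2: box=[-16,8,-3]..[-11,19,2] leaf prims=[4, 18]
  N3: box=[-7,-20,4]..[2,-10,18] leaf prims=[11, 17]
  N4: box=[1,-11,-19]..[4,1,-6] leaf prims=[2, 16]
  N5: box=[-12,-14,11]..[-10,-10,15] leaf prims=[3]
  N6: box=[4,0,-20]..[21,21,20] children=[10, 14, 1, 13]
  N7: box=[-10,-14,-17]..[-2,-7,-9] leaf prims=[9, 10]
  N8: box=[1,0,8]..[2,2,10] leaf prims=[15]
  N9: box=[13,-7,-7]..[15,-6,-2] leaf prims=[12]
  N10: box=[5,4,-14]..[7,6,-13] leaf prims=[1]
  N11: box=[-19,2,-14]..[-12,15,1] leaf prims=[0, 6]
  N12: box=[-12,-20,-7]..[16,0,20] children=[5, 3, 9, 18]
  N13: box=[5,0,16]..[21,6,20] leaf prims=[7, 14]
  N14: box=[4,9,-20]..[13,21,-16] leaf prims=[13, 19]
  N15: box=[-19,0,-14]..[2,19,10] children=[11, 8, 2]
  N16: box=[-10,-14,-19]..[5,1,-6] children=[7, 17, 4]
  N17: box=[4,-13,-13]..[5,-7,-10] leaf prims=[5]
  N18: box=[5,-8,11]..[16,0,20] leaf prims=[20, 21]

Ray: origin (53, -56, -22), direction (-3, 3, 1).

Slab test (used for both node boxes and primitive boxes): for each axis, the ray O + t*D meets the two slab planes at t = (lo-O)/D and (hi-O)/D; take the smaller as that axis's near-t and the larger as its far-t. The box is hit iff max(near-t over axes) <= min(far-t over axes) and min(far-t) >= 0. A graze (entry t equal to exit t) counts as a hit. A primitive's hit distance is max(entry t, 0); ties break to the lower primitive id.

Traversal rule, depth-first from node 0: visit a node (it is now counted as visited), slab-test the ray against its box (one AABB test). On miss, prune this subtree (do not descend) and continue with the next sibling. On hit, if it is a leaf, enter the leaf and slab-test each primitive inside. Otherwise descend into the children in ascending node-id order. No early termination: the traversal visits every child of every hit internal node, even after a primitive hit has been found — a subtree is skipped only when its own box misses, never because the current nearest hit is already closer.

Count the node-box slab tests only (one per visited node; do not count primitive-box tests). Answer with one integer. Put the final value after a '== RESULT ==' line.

Trace the traversal:
N0 x:[32/3,24] y:[12,77/3] z:[2,42] -> hit [12,24], descend [6, 12, 15, 16]
  N6 x:[32/3,49/3] y:[56/3,77/3] z:[2,42] -> miss, prune
  N12 x:[37/3,65/3] y:[12,56/3] z:[15,42] -> hit [15,56/3], descend [3, 5, 9, 18]
    N3 x:[17,20] y:[12,46/3] z:[26,40] -> miss, prune
    N5 x:[21,65/3] y:[14,46/3] z:[33,37] -> miss, prune
    N9 x:[38/3,40/3] y:[49/3,50/3] z:[15,20] -> miss, prune
    N18 x:[37/3,16] y:[16,56/3] z:[33,42] -> miss, prune
  N15 x:[17,24] y:[56/3,25] z:[8,32] -> hit [56/3,24], descend [2, 8, 11]
    N2 x:[64/3,23] y:[64/3,25] z:[19,24] -> hit [64/3,23] leaf, test {P4@t=22, P18@t=23}
    N8 x:[17,52/3] y:[56/3,58/3] z:[30,32] -> miss, prune
    N11 x:[65/3,24] y:[58/3,71/3] z:[8,23] -> hit [65/3,23] leaf, test {P0(miss), P6(miss)}
  N16 x:[16,21] y:[14,19] z:[3,16] -> hit [16,16], descend [4, 7, 17]
    N4 x:[49/3,52/3] y:[15,19] z:[3,16] -> miss, prune
    N7 x:[55/3,21] y:[14,49/3] z:[5,13] -> miss, prune
    N17 x:[16,49/3] y:[43/3,49/3] z:[9,12] -> miss, prune

15 AABB tests over nodes [0, 6, 12, 3, 5, 9, 18, 15, 2, 8, 11, 16, 4, 7, 17]; 2 leaves entered; closest P4.

== RESULT ==
15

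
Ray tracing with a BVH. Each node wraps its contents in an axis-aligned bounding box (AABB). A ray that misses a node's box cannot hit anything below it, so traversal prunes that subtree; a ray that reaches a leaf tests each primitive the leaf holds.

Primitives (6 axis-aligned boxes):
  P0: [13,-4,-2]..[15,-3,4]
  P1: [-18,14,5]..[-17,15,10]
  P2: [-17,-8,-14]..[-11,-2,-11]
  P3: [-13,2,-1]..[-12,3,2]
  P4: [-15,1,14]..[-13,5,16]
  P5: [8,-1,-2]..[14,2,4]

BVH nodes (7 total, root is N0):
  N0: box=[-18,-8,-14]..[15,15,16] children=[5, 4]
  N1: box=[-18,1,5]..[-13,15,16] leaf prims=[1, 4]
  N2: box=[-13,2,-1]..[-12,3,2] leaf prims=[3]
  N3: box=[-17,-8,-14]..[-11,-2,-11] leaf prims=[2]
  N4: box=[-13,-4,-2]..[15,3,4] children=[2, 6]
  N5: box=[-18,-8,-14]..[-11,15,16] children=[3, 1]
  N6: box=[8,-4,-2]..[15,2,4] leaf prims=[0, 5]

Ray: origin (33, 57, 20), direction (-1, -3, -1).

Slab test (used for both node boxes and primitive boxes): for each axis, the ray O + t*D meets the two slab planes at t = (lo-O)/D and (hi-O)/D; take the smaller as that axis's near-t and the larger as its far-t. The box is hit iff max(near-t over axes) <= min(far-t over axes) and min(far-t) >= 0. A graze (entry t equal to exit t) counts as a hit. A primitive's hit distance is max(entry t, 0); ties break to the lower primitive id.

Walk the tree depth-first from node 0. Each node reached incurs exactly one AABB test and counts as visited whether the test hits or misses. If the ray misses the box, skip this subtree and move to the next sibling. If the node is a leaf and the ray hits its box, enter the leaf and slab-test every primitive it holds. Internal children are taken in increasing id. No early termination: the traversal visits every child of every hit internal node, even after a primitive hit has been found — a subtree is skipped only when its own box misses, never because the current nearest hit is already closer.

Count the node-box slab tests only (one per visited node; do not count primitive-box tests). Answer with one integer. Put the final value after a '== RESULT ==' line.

Trace the traversal:
N0 x:[18,51] y:[14,65/3] z:[4,34] -> hit [18,65/3], descend [4, 5]
  N4 x:[18,46] y:[18,61/3] z:[16,22] -> hit [18,61/3], descend [2, 6]
    N2 x:[45,46] y:[18,55/3] z:[18,21] -> miss, prune
    N6 x:[18,25] y:[55/3,61/3] z:[16,22] -> hit [55/3,61/3] leaf, test {P0@t=20, P5@t=19}
  N5 x:[44,51] y:[14,65/3] z:[4,34] -> miss, prune

order=[0, 4, 2, 6, 5]  |boxes|=5  |leaves|=1  hit=P5

== RESULT ==
5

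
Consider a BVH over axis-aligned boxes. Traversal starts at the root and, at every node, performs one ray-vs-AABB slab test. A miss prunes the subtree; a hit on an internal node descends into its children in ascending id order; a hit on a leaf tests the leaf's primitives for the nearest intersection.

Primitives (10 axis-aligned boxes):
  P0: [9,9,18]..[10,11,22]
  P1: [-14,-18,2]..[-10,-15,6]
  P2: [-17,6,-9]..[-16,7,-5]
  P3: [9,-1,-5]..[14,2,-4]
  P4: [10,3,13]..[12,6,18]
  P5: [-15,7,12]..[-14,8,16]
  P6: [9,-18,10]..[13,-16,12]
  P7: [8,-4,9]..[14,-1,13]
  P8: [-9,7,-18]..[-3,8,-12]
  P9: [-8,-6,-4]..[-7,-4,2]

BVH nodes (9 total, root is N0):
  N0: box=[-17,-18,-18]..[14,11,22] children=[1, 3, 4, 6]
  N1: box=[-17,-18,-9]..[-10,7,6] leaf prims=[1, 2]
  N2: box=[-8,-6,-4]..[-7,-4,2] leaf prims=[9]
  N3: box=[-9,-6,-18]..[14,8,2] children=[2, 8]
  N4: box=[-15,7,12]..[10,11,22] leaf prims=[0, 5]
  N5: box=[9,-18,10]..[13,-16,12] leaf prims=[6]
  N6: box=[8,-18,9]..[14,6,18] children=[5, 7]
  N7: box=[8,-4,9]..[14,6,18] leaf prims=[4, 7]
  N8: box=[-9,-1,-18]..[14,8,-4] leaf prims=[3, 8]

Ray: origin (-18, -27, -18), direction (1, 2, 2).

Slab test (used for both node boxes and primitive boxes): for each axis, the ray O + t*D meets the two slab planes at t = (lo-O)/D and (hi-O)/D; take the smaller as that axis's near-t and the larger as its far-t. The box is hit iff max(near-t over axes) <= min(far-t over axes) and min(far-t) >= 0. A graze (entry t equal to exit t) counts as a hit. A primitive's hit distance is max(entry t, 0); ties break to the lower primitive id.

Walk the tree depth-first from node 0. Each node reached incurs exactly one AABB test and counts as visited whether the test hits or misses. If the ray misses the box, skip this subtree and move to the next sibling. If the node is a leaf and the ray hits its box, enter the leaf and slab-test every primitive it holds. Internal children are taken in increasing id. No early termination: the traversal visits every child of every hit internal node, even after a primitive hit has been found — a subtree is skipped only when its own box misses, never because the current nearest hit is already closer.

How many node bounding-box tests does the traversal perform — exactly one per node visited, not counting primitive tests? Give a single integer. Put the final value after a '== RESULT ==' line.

Trace the traversal:
N0 x:[1,32] y:[9/2,19] z:[0,20] -> hit [9/2,19], descend [1, 3, 4, 6]
  N1 x:[1,8] y:[9/2,17] z:[9/2,12] -> hit [9/2,8] leaf, test {P1(miss), P2(miss)}
  N3 x:[9,32] y:[21/2,35/2] z:[0,10] -> miss, prune
  N4 x:[3,28] y:[17,19] z:[15,20] -> hit [17,19] leaf, test {P0(miss), P5(miss)}
  N6 x:[26,32] y:[9/2,33/2] z:[27/2,18] -> miss, prune

Summary -> nodes [0, 1, 3, 4, 6]; box-tests=5; leaf-entries=2; first=miss

== RESULT ==
5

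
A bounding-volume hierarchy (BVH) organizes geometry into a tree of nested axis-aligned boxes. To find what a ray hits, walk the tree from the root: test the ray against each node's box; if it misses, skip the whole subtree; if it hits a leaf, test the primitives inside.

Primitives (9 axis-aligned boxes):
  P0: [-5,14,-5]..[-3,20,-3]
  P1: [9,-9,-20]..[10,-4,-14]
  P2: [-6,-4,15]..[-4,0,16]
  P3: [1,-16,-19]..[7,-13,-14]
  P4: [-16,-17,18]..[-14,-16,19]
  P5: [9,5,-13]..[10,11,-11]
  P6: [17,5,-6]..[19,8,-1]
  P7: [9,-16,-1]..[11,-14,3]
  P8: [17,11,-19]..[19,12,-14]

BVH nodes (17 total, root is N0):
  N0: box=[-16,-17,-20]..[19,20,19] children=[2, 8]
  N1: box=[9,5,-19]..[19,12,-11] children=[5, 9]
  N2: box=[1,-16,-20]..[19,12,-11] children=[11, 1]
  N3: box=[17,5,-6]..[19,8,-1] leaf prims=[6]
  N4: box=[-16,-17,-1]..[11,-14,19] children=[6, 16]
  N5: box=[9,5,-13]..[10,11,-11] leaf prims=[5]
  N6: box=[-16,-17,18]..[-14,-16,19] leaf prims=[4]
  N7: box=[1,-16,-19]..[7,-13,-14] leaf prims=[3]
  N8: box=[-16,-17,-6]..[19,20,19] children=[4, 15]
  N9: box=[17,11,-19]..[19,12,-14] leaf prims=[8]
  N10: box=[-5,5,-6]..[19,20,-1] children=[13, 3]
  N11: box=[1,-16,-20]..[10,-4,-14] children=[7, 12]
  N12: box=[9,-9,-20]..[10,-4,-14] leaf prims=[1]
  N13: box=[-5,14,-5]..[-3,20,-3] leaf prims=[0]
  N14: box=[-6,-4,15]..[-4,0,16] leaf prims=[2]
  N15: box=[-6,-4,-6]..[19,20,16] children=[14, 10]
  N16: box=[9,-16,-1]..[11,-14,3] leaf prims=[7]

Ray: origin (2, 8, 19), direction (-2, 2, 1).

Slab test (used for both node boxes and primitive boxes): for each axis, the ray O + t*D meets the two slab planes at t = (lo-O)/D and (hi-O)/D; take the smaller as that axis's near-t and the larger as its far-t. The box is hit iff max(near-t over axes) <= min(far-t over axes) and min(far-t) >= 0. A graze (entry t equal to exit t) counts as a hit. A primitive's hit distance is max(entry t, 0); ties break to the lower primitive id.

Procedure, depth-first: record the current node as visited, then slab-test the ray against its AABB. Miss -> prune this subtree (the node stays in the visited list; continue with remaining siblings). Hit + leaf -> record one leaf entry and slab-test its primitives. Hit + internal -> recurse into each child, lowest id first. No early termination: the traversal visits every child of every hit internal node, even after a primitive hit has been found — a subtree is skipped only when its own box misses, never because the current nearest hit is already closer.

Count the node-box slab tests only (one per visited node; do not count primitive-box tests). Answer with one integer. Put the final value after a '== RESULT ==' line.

Walk:
N0 x:[-17/2,9] y:[-25/2,6] z:[-39,0] -> hit [-17/2,0], descend [2, 8]
  N2 x:[-17/2,1/2] y:[-12,2] z:[-39,-30] -> miss, prune
  N8 x:[-17/2,9] y:[-25/2,6] z:[-25,0] -> hit [-17/2,0], descend [4, 15]
    N4 x:[-9/2,9] y:[-25/2,-11] z:[-20,0] -> miss, prune
    N15 x:[-17/2,4] y:[-6,6] z:[-25,-3] -> miss, prune

Summary -> nodes [0, 2, 8, 4, 15]; box-tests=5; leaf-entries=0; first=miss

== RESULT ==
5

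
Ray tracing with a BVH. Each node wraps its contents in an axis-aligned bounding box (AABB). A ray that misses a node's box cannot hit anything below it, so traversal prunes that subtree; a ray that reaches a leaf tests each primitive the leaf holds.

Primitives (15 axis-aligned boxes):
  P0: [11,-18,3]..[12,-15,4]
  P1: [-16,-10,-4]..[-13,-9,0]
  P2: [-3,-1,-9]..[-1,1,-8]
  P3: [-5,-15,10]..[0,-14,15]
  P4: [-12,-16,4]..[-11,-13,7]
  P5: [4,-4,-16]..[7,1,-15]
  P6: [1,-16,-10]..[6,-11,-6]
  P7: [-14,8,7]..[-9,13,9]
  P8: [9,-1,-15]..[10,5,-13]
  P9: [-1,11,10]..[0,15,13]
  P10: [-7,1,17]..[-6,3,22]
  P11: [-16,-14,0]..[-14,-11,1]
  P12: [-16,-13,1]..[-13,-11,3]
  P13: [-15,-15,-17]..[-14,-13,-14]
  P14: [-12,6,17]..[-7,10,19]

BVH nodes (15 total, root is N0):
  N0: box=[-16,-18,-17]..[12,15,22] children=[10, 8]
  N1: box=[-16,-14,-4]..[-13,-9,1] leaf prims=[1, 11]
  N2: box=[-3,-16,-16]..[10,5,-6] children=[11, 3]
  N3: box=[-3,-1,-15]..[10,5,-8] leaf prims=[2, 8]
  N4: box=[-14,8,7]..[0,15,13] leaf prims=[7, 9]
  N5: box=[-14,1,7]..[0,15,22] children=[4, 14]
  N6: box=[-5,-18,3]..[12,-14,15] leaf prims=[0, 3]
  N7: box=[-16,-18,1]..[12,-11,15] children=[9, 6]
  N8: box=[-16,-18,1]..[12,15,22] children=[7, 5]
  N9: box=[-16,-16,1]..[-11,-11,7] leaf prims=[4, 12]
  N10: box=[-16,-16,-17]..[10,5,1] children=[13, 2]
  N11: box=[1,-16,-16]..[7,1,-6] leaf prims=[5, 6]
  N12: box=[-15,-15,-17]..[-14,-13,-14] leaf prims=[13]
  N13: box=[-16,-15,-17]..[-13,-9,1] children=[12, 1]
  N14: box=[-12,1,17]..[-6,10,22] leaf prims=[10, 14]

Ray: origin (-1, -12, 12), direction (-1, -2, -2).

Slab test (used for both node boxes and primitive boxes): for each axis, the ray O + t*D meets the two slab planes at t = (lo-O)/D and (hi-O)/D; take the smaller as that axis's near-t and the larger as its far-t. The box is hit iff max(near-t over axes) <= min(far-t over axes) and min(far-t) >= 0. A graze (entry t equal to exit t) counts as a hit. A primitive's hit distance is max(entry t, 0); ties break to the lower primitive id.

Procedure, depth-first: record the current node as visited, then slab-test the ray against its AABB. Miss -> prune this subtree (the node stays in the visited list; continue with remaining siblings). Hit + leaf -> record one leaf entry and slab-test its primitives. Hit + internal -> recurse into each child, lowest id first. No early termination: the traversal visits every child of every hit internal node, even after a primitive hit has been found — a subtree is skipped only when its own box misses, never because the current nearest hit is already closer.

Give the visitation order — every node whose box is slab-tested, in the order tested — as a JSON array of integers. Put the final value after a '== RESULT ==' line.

Walk:
N0 x:[-13,15] y:[-27/2,3] z:[-5,29/2] -> hit [-5,3], descend [8, 10]
  N8 x:[-13,15] y:[-27/2,3] z:[-5,11/2] -> hit [-5,3], descend [5, 7]
    N5 x:[-1,13] y:[-27/2,-13/2] z:[-5,5/2] -> miss, prune
    N7 x:[-13,15] y:[-1/2,3] z:[-3/2,11/2] -> hit [-1/2,3], descend [6, 9]
      N6 x:[-13,4] y:[1,3] z:[-3/2,9/2] -> hit [1,3] leaf, test {P0(miss), P3@t=1}
      N9 x:[10,15] y:[-1/2,2] z:[5/2,11/2] -> miss, prune
  N10 x:[-11,15] y:[-17/2,2] z:[11/2,29/2] -> miss, prune

7 AABB tests over nodes [0, 8, 5, 7, 6, 9, 10]; 1 leaf entered; closest P3.

== RESULT ==
[0, 8, 5, 7, 6, 9, 10]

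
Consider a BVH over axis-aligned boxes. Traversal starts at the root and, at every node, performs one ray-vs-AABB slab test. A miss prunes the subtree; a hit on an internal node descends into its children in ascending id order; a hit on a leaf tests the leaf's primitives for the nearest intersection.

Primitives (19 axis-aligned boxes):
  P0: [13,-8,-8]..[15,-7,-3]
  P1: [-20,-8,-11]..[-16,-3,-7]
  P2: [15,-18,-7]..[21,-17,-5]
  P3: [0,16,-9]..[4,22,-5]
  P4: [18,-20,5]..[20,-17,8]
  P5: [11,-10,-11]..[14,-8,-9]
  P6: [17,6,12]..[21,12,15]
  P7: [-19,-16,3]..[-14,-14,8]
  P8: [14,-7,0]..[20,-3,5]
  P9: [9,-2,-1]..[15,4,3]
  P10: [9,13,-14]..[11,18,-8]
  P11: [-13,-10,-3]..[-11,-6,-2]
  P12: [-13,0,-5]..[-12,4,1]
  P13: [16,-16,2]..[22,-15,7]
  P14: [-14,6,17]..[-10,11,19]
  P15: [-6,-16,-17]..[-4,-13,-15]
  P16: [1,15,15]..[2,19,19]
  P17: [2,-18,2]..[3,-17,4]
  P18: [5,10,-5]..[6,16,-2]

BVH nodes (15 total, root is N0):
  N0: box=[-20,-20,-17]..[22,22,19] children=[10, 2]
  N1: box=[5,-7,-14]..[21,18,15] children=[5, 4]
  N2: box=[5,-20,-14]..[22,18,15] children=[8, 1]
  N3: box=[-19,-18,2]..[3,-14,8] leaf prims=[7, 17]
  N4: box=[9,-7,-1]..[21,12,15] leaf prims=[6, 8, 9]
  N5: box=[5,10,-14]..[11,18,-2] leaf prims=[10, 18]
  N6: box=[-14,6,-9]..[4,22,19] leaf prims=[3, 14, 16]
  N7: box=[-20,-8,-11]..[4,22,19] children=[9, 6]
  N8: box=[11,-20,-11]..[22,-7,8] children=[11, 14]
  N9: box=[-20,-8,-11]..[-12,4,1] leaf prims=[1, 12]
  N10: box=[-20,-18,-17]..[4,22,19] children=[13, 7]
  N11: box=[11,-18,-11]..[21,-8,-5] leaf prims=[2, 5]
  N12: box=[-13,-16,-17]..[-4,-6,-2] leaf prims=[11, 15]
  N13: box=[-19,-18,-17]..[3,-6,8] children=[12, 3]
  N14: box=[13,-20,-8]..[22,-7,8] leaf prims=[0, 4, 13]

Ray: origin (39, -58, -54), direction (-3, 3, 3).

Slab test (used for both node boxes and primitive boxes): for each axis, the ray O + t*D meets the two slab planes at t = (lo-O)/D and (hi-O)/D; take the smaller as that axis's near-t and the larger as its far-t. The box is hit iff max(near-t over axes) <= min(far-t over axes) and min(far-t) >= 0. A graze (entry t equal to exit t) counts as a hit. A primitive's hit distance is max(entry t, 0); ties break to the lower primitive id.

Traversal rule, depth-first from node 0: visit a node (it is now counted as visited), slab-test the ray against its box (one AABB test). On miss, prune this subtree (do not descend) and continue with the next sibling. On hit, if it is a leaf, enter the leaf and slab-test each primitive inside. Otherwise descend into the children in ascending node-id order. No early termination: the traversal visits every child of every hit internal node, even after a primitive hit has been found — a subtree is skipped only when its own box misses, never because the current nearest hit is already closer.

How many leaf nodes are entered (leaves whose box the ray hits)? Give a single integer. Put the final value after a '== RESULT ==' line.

Traverse from the root:
N0 x:[17/3,59/3] y:[38/3,80/3] z:[37/3,73/3] -> hit [38/3,59/3], descend [2, 10]
  N2 x:[17/3,34/3] y:[38/3,76/3] z:[40/3,23] -> miss, prune
  N10 x:[35/3,59/3] y:[40/3,80/3] z:[37/3,73/3] -> hit [40/3,59/3], descend [7, 13]
    N7 x:[35/3,59/3] y:[50/3,80/3] z:[43/3,73/3] -> hit [50/3,59/3], descend [6, 9]
      N6 x:[35/3,53/3] y:[64/3,80/3] z:[15,73/3] -> miss, prune
      N9 x:[17,59/3] y:[50/3,62/3] z:[43/3,55/3] -> hit [17,55/3] leaf, test {P1(miss), P12(miss)}
    N13 x:[12,58/3] y:[40/3,52/3] z:[37/3,62/3] -> hit [40/3,52/3], descend [3, 12]
      N3 x:[12,58/3] y:[40/3,44/3] z:[56/3,62/3] -> miss, prune
      N12 x:[43/3,52/3] y:[14,52/3] z:[37/3,52/3] -> hit [43/3,52/3] leaf, test {P11@t=17, P15(miss)}

Summary -> nodes [0, 2, 10, 7, 6, 9, 13, 3, 12]; box-tests=9; leaf-entries=2; first=P11

== RESULT ==
2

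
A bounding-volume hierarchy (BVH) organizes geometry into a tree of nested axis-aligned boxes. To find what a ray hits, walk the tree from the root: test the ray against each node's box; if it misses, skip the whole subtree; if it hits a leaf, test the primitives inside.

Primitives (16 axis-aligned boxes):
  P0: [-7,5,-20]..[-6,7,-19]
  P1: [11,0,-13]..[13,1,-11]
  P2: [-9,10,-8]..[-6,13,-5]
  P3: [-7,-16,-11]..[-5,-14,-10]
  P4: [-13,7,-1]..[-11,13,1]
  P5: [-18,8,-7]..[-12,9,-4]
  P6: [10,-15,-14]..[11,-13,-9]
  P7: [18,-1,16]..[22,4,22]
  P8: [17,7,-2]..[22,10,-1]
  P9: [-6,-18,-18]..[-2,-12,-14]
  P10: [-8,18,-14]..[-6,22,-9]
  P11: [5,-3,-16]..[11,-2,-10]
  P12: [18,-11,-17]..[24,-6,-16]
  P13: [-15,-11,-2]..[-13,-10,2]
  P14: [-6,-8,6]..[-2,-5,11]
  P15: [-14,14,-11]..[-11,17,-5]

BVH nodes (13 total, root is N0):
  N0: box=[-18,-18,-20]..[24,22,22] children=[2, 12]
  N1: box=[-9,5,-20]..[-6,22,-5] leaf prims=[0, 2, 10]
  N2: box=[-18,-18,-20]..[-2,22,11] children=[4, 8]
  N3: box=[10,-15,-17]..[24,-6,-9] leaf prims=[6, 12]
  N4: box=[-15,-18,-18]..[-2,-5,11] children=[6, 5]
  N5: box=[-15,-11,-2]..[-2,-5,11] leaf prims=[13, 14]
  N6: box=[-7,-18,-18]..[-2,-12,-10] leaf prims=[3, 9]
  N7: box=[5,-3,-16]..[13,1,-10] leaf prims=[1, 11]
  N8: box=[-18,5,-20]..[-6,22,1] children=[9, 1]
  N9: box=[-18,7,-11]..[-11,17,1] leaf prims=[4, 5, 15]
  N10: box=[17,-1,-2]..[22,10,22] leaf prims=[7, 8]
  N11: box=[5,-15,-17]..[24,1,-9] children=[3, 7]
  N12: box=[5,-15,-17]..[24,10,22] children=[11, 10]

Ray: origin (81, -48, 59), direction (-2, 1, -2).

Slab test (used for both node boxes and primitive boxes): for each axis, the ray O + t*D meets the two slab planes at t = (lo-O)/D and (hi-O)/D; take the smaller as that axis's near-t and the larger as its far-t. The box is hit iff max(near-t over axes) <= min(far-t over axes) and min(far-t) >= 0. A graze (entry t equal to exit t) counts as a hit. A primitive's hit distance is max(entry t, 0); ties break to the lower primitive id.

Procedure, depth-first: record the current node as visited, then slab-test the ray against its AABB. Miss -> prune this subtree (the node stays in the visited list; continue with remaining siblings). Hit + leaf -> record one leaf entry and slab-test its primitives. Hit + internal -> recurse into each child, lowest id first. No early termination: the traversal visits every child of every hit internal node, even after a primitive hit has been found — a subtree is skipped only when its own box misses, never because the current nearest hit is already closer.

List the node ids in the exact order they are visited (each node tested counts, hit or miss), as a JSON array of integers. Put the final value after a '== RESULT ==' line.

Traverse from the root:
N0 x:[57/2,99/2] y:[30,70] z:[37/2,79/2] -> hit [30,79/2], descend [2, 12]
  N2 x:[83/2,99/2] y:[30,70] z:[24,79/2] -> miss, prune
  N12 x:[57/2,38] y:[33,58] z:[37/2,38] -> hit [33,38], descend [10, 11]
    N10 x:[59/2,32] y:[47,58] z:[37/2,61/2] -> miss, prune
    N11 x:[57/2,38] y:[33,49] z:[34,38] -> hit [34,38], descend [3, 7]
      N3 x:[57/2,71/2] y:[33,42] z:[34,38] -> hit [34,71/2] leaf, test {P6@t=35, P12(miss)}
      N7 x:[34,38] y:[45,49] z:[69/2,75/2] -> miss, prune

Visited [0, 2, 12, 10, 11, 3, 7]. Tests: 7 box, 1 leaf. Nearest: P6.

== RESULT ==
[0, 2, 12, 10, 11, 3, 7]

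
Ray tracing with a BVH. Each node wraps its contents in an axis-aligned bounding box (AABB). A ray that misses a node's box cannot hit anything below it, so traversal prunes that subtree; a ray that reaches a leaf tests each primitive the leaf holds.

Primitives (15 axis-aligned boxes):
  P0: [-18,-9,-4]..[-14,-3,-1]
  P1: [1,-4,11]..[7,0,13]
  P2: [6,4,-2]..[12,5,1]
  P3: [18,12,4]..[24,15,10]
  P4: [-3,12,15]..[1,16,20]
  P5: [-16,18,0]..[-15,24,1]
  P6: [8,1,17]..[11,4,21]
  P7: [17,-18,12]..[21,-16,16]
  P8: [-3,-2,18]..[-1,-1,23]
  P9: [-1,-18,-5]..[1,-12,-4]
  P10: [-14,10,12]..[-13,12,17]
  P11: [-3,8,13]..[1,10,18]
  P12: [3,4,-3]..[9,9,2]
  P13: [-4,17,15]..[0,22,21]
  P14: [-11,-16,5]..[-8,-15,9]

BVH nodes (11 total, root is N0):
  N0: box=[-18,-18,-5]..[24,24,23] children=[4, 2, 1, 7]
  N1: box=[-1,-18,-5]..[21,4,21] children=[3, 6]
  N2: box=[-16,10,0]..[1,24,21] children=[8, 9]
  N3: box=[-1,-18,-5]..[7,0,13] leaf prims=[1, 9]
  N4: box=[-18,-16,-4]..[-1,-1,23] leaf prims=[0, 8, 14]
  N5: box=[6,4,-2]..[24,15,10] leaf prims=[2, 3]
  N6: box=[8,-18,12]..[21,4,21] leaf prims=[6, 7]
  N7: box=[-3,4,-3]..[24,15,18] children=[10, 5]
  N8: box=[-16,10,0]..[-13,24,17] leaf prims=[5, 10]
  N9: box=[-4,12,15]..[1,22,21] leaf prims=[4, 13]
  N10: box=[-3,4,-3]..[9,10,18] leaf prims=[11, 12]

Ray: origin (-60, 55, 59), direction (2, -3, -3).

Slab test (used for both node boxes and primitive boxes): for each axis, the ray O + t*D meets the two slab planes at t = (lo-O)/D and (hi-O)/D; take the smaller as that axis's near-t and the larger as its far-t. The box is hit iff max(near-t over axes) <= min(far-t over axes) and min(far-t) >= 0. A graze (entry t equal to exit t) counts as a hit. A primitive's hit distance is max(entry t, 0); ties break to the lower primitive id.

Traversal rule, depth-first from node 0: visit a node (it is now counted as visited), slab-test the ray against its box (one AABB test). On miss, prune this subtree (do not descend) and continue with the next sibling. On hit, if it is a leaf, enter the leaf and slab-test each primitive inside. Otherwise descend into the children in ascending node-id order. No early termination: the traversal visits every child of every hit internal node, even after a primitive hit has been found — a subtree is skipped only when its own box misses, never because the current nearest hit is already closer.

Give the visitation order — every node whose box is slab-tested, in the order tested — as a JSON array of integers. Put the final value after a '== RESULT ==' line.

Trace the traversal:
N0 x:[21,42] y:[31/3,73/3] z:[12,64/3] -> hit [21,64/3], descend [1, 2, 4, 7]
  N1 x:[59/2,81/2] y:[17,73/3] z:[38/3,64/3] -> miss, prune
  N2 x:[22,61/2] y:[31/3,15] z:[38/3,59/3] -> miss, prune
  N4 x:[21,59/2] y:[56/3,71/3] z:[12,21] -> hit [21,21] leaf, test {P0@t=21, P8(miss), P14(miss)}
  N7 x:[57/2,42] y:[40/3,17] z:[41/3,62/3] -> miss, prune

5 AABB tests over nodes [0, 1, 2, 4, 7]; 1 leaf entered; closest P0.

== RESULT ==
[0, 1, 2, 4, 7]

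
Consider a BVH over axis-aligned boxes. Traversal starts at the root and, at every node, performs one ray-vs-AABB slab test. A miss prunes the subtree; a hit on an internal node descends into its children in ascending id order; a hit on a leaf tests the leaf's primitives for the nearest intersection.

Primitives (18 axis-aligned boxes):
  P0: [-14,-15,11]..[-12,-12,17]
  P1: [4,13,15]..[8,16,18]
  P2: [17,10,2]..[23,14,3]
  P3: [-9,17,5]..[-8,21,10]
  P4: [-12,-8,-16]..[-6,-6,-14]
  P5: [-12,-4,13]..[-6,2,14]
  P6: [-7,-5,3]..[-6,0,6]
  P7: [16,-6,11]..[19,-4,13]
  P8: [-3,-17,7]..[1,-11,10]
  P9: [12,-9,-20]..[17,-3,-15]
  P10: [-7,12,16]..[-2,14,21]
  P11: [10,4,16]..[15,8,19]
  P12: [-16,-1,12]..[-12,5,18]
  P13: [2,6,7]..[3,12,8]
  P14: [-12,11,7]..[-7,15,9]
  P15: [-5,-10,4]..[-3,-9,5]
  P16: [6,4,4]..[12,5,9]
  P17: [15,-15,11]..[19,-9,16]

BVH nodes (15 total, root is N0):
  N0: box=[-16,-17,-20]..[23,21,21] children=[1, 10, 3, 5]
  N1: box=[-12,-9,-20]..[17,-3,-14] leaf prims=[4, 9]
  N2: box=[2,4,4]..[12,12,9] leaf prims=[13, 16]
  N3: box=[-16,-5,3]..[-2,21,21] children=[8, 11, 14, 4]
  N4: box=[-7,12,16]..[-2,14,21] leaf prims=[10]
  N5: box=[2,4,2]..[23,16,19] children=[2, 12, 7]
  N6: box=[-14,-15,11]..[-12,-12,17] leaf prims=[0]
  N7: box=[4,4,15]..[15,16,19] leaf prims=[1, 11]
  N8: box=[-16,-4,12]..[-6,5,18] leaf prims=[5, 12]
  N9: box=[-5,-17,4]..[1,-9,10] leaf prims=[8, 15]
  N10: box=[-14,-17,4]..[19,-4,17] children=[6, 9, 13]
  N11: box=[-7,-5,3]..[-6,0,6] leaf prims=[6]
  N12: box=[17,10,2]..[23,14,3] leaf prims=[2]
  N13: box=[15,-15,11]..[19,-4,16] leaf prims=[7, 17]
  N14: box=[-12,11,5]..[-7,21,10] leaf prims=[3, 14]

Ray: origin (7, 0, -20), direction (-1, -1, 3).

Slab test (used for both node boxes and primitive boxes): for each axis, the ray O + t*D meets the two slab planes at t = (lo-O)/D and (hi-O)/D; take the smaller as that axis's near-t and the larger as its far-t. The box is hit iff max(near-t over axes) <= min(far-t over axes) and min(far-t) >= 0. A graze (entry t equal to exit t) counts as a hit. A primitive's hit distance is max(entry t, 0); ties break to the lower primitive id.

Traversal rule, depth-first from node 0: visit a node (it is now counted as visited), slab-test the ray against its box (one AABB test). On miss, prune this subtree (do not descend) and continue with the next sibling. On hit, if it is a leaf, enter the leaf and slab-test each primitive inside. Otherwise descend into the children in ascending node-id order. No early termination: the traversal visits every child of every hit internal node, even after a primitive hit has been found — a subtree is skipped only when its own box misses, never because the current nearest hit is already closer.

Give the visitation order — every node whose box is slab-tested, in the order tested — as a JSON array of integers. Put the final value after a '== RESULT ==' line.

Trace the traversal:
N0 x:[-16,23] y:[-21,17] z:[0,41/3] -> hit [0,41/3], descend [1, 3, 5, 10]
  N1 x:[-10,19] y:[3,9] z:[0,2] -> miss, prune
  N3 x:[9,23] y:[-21,5] z:[23/3,41/3] -> miss, prune
  N5 x:[-16,5] y:[-16,-4] z:[22/3,13] -> miss, prune
  N10 x:[-12,21] y:[4,17] z:[8,37/3] -> hit [8,37/3], descend [6, 9, 13]
    N6 x:[19,21] y:[12,15] z:[31/3,37/3] -> miss, prune
    N9 x:[6,12] y:[9,17] z:[8,10] -> hit [9,10] leaf, test {P8(miss), P15(miss)}
    N13 x:[-12,-8] y:[4,15] z:[31/3,12] -> miss, prune

order=[0, 1, 3, 5, 10, 6, 9, 13]  |boxes|=8  |leaves|=1  hit=miss

== RESULT ==
[0, 1, 3, 5, 10, 6, 9, 13]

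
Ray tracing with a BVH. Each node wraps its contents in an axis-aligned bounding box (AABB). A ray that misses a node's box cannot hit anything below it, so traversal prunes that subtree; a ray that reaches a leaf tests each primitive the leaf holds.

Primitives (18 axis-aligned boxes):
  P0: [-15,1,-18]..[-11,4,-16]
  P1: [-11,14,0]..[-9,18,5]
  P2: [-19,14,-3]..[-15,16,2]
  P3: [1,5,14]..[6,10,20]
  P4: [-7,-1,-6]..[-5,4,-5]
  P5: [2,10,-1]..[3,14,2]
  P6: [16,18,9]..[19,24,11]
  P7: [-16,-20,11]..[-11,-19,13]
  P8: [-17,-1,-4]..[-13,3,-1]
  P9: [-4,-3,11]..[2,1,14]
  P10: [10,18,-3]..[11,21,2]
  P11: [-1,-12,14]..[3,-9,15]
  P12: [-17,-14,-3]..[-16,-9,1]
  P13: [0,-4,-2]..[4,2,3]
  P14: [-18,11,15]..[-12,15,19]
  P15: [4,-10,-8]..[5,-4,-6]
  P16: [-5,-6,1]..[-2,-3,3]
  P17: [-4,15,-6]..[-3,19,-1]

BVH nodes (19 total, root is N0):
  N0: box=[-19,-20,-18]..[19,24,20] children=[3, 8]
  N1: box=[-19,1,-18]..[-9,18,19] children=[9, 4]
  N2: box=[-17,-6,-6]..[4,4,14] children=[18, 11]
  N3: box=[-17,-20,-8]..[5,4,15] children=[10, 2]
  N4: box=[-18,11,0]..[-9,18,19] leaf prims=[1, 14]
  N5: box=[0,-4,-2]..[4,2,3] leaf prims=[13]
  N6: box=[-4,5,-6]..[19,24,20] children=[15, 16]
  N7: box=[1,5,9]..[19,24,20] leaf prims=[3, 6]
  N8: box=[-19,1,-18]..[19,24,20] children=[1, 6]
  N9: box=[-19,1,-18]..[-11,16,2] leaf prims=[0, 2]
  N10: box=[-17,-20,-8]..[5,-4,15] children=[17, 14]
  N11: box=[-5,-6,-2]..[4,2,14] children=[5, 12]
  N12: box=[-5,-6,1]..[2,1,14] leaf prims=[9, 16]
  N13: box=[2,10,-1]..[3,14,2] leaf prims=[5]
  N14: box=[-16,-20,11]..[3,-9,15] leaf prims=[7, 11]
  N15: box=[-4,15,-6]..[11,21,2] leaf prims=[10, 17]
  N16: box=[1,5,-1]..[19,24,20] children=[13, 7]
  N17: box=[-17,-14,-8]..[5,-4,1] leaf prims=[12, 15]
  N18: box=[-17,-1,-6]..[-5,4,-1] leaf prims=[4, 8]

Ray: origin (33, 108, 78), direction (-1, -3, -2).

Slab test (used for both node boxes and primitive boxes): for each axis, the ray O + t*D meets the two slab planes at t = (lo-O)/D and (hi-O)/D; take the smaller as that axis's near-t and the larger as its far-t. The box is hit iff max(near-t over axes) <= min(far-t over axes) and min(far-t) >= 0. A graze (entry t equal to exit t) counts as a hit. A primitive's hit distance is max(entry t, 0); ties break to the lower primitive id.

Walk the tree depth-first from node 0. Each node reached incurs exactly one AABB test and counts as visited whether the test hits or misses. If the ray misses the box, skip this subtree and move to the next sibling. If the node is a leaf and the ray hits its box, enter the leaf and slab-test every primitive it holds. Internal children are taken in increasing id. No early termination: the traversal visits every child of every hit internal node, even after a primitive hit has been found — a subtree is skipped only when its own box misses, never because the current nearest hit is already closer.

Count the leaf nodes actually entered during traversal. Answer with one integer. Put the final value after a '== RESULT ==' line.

Traverse from the root:
N0 x:[14,52] y:[28,128/3] z:[29,48] -> hit [29,128/3], descend [3, 8]
  N3 x:[28,50] y:[104/3,128/3] z:[63/2,43] -> hit [104/3,128/3], descend [2, 10]
    N2 x:[29,50] y:[104/3,38] z:[32,42] -> hit [104/3,38], descend [11, 18]
      N11 x:[29,38] y:[106/3,38] z:[32,40] -> hit [106/3,38], descend [5, 12]
        N5 x:[29,33] y:[106/3,112/3] z:[75/2,40] -> miss, prune
        N12 x:[31,38] y:[107/3,38] z:[32,77/2] -> hit [107/3,38] leaf, test {P9(miss), P16@t=75/2}
      N18 x:[38,50] y:[104/3,109/3] z:[79/2,42] -> miss, prune
    N10 x:[28,50] y:[112/3,128/3] z:[63/2,43] -> hit [112/3,128/3], descend [14, 17]
      N14 x:[30,49] y:[39,128/3] z:[63/2,67/2] -> miss, prune
      N17 x:[28,50] y:[112/3,122/3] z:[77/2,43] -> hit [77/2,122/3] leaf, test {P12(miss), P15(miss)}
  N8 x:[14,52] y:[28,107/3] z:[29,48] -> hit [29,107/3], descend [1, 6]
    N1 x:[42,52] y:[30,107/3] z:[59/2,48] -> miss, prune
    N6 x:[14,37] y:[28,103/3] z:[29,42] -> hit [29,103/3], descend [15, 16]
      N15 x:[22,37] y:[29,31] z:[38,42] -> miss, prune
      N16 x:[14,32] y:[28,103/3] z:[29,79/2] -> hit [29,32], descend [7, 13]
        N7 x:[14,32] y:[28,103/3] z:[29,69/2] -> hit [29,32] leaf, test {P3(miss), P6(miss)}
        N13 x:[30,31] y:[94/3,98/3] z:[38,79/2] -> miss, prune

Summary -> nodes [0, 3, 2, 11, 5, 12, 18, 10, 14, 17, 8, 1, 6, 15, 16, 7, 13]; box-tests=17; leaf-entries=3; first=P16

== RESULT ==
3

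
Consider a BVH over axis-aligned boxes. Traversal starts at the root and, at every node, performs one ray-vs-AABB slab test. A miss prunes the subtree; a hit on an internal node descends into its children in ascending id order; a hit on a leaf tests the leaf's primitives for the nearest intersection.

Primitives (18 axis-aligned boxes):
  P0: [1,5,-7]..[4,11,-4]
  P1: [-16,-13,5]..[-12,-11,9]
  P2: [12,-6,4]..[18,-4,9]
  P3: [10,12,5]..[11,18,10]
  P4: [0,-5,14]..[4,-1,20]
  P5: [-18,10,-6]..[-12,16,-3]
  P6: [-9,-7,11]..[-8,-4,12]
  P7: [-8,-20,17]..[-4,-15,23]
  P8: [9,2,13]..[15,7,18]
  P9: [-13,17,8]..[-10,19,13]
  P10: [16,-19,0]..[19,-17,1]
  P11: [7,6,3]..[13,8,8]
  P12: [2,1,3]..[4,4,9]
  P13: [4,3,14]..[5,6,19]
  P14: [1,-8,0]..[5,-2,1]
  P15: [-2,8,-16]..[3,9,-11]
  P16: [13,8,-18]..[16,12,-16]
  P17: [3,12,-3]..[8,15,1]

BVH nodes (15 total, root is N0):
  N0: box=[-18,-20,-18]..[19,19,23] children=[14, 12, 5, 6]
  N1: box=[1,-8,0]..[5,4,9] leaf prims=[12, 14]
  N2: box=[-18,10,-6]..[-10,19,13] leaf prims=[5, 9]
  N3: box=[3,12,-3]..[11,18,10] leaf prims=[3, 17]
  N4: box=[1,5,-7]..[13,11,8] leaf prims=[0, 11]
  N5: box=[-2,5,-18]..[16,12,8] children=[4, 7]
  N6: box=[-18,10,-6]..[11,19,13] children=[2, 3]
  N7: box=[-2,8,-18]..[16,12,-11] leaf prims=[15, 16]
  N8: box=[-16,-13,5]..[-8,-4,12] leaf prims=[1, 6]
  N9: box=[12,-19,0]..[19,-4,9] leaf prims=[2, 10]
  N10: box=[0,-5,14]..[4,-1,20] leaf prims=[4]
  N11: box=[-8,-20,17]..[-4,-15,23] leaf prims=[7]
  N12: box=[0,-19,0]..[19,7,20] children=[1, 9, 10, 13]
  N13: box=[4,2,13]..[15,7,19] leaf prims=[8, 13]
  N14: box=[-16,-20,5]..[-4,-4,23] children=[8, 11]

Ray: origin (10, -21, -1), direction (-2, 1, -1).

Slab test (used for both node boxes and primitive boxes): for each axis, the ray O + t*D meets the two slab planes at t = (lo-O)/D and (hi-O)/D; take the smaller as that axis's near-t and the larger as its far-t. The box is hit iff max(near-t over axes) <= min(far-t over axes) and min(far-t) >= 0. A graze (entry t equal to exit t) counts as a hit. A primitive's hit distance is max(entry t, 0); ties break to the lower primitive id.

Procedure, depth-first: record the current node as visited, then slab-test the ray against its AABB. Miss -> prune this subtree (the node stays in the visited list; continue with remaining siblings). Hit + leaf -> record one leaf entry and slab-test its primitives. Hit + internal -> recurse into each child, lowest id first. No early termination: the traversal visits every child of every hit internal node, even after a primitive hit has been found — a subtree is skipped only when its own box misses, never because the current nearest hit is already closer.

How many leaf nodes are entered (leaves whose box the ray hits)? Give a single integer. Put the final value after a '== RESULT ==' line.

Traverse from the root:
N0 x:[-9/2,14] y:[1,40] z:[-24,17] -> hit [1,14], descend [5, 6, 12, 14]
  N5 x:[-3,6] y:[26,33] z:[-9,17] -> miss, prune
  N6 x:[-1/2,14] y:[31,40] z:[-14,5] -> miss, prune
  N12 x:[-9/2,5] y:[2,28] z:[-21,-1] -> miss, prune
  N14 x:[7,13] y:[1,17] z:[-24,-6] -> miss, prune

order=[0, 5, 6, 12, 14]  |boxes|=5  |leaves|=0  hit=miss

== RESULT ==
0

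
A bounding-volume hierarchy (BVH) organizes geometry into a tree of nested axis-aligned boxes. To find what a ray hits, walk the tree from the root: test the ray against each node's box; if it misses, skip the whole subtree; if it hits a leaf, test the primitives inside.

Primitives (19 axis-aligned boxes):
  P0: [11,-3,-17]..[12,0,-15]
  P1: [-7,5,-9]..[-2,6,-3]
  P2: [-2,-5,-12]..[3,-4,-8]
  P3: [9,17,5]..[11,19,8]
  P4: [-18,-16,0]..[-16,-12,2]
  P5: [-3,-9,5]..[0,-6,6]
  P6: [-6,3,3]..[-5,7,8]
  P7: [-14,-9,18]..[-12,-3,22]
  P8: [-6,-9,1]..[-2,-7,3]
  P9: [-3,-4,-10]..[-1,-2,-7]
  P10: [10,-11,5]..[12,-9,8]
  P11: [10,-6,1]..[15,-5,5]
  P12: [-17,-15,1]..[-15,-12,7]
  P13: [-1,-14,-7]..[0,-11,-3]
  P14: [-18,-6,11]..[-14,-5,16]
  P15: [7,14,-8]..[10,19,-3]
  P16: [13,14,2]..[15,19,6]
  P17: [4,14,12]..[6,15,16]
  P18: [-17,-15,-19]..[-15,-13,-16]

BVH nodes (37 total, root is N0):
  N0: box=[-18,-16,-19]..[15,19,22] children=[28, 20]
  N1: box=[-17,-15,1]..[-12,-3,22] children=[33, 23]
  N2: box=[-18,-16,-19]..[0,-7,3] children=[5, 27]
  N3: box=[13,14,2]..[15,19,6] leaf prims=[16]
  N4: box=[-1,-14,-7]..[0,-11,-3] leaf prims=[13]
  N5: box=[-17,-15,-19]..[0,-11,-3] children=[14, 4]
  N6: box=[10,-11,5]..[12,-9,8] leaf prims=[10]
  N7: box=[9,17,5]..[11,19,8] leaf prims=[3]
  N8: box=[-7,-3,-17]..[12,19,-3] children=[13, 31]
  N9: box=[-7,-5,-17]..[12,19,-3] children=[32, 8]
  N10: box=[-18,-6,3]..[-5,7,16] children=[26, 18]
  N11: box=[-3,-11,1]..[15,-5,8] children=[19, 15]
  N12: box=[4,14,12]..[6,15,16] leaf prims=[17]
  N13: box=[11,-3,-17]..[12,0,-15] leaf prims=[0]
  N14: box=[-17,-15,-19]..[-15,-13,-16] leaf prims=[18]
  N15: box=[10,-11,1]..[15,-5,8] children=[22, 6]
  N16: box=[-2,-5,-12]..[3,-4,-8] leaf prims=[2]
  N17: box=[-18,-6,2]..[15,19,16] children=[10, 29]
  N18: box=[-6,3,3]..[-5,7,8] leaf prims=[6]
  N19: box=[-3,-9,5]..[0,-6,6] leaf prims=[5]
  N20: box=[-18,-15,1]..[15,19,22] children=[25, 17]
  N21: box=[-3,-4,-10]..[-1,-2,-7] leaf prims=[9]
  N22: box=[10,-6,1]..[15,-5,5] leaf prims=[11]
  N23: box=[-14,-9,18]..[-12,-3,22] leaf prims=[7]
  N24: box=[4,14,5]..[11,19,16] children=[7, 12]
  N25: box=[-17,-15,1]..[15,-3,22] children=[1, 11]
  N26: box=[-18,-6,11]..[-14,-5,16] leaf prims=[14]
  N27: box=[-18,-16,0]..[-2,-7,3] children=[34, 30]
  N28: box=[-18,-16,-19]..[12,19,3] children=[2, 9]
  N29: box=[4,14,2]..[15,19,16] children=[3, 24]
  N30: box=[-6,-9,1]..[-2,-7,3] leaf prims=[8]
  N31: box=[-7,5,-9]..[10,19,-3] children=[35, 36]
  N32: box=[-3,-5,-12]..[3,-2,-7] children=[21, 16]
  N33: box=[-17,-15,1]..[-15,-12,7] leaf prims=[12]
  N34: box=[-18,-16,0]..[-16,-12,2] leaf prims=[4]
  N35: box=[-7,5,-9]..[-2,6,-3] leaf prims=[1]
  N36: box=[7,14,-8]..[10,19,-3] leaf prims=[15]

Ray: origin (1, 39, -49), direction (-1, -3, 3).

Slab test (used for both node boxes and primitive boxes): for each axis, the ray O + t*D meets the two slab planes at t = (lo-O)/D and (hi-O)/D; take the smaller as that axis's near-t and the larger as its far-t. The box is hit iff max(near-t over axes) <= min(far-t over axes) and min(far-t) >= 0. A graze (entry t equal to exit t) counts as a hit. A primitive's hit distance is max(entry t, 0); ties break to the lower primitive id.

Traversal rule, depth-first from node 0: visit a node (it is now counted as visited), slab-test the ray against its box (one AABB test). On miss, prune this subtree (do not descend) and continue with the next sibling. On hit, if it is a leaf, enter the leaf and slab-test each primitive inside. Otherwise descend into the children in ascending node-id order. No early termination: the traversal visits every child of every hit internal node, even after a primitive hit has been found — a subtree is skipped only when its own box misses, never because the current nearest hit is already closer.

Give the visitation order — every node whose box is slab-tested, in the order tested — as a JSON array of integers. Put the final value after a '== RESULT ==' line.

Walk:
N0 x:[-14,19] y:[20/3,55/3] z:[10,71/3] -> hit [10,55/3], descend [20, 28]
  N20 x:[-14,19] y:[20/3,18] z:[50/3,71/3] -> hit [50/3,18], descend [17, 25]
    N17 x:[-14,19] y:[20/3,15] z:[17,65/3] -> miss, prune
    N25 x:[-14,18] y:[14,18] z:[50/3,71/3] -> hit [50/3,18], descend [1, 11]
      N1 x:[13,18] y:[14,18] z:[50/3,71/3] -> hit [50/3,18], descend [23, 33]
        N23 x:[13,15] y:[14,16] z:[67/3,71/3] -> miss, prune
        N33 x:[16,18] y:[17,18] z:[50/3,56/3] -> hit [17,18] leaf, test {P12@t=17}
      N11 x:[-14,4] y:[44/3,50/3] z:[50/3,19] -> miss, prune
  N28 x:[-11,19] y:[20/3,55/3] z:[10,52/3] -> hit [10,52/3], descend [2, 9]
    N2 x:[1,19] y:[46/3,55/3] z:[10,52/3] -> hit [46/3,52/3], descend [5, 27]
      N5 x:[1,18] y:[50/3,18] z:[10,46/3] -> miss, prune
      N27 x:[3,19] y:[46/3,55/3] z:[49/3,52/3] -> hit [49/3,52/3], descend [30, 34]
        N30 x:[3,7] y:[46/3,16] z:[50/3,52/3] -> miss, prune
        N34 x:[17,19] y:[17,55/3] z:[49/3,17] -> hit [17,17] leaf, test {P4@t=17}
    N9 x:[-11,8] y:[20/3,44/3] z:[32/3,46/3] -> miss, prune

order=[0, 20, 17, 25, 1, 23, 33, 11, 28, 2, 5, 27, 30, 34, 9]  |boxes|=15  |leaves|=2  hit=P4

== RESULT ==
[0, 20, 17, 25, 1, 23, 33, 11, 28, 2, 5, 27, 30, 34, 9]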